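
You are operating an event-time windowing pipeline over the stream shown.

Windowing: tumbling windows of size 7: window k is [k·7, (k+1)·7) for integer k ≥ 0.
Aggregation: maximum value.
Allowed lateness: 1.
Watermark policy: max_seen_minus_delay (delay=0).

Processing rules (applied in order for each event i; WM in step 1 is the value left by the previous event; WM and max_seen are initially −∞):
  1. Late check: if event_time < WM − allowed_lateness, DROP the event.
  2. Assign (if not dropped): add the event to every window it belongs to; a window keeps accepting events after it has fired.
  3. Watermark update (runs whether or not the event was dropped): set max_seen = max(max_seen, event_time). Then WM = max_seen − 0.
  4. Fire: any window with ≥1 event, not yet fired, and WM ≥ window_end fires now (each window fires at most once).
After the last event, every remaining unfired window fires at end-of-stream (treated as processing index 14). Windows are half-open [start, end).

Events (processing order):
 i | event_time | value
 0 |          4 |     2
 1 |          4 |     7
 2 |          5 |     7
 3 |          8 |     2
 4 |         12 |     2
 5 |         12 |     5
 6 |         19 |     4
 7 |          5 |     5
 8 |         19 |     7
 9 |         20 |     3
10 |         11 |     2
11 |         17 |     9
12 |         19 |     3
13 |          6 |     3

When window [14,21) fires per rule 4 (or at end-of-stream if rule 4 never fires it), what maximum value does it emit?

i=0 t=4 v=2: → [0,7); WM=4
i=1 t=4 v=7: → [0,7); WM=4
i=2 t=5 v=7: → [0,7); WM=5
i=3 t=8 v=2: → [7,14); WM=8; [0,7) fires=7
i=4 t=12 v=2: → [7,14); WM=12
i=5 t=12 v=5: → [7,14); WM=12
i=6 t=19 v=4: → [14,21); WM=19; [7,14) fires=5
i=7 t=5 v=5: DROP (t<19-1); WM=19
i=8 t=19 v=7: → [14,21); WM=19
i=9 t=20 v=3: → [14,21); WM=20
i=10 t=11 v=2: DROP (t<20-1); WM=20
i=11 t=17 v=9: DROP (t<20-1); WM=20
i=12 t=19 v=3: → [14,21); WM=20
i=13 t=6 v=3: DROP (t<20-1); WM=20

7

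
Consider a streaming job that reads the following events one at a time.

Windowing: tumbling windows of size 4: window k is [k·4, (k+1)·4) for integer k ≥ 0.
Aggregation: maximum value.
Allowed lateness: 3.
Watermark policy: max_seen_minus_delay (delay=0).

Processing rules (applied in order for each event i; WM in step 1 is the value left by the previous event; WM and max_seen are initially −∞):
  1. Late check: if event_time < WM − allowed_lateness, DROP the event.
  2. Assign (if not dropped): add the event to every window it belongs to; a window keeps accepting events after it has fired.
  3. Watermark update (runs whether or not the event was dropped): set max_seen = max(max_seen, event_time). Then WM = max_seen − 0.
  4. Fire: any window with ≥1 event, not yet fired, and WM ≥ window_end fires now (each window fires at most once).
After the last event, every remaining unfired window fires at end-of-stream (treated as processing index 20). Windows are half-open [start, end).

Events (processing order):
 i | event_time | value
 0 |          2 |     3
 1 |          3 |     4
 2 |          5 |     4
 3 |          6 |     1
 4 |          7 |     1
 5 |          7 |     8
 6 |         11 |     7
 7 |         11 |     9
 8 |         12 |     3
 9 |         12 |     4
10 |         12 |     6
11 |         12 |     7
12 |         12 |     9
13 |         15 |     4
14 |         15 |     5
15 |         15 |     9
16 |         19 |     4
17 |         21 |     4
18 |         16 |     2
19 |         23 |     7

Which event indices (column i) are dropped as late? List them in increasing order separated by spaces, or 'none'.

18

i=0 t=2 v=3: → [0,4); WM=2
i=1 t=3 v=4: → [0,4); WM=3
i=2 t=5 v=4: → [4,8); WM=5; [0,4) fires=4
i=3 t=6 v=1: → [4,8); WM=6
i=4 t=7 v=1: → [4,8); WM=7
i=5 t=7 v=8: → [4,8); WM=7
i=6 t=11 v=7: → [8,12); WM=11; [4,8) fires=8
i=7 t=11 v=9: → [8,12); WM=11
i=8 t=12 v=3: → [12,16); WM=12; [8,12) fires=9
i=9 t=12 v=4: → [12,16); WM=12
i=10 t=12 v=6: → [12,16); WM=12
i=11 t=12 v=7: → [12,16); WM=12
i=12 t=12 v=9: → [12,16); WM=12
i=13 t=15 v=4: → [12,16); WM=15
i=14 t=15 v=5: → [12,16); WM=15
i=15 t=15 v=9: → [12,16); WM=15
i=16 t=19 v=4: → [16,20); WM=19; [12,16) fires=9
i=17 t=21 v=4: → [20,24); WM=21; [16,20) fires=4
i=18 t=16 v=2: DROP (t<21-3); WM=21
i=19 t=23 v=7: → [20,24); WM=23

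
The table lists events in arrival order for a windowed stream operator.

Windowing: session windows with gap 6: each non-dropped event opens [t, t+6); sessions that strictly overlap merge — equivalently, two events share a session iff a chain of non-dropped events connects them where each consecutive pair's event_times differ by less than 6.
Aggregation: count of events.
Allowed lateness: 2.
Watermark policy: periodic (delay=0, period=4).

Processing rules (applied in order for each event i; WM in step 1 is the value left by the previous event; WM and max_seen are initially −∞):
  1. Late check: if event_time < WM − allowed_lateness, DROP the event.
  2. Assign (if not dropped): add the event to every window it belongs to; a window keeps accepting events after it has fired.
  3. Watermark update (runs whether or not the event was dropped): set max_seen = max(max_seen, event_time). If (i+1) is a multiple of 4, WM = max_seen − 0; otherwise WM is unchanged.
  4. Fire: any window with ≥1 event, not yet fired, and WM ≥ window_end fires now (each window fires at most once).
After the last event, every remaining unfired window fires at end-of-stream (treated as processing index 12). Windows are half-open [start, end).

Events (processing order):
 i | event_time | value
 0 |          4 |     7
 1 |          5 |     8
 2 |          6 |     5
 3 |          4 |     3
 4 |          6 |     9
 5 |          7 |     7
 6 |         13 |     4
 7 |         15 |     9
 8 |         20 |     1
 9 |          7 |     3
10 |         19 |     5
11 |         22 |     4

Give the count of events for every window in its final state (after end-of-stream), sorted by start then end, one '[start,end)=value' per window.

i=0 t=4 v=7: → [4,10); WM=−∞
i=1 t=5 v=8: → [4,11); WM=−∞
i=2 t=6 v=5: → [4,12); WM=−∞
i=3 t=4 v=3: → [4,12); WM=6
i=4 t=6 v=9: → [4,12); WM=6
i=5 t=7 v=7: → [4,13); WM=6
i=6 t=13 v=4: → [13,19); WM=6
i=7 t=15 v=9: → [13,21); WM=15
i=8 t=20 v=1: → [13,26); WM=15
i=9 t=7 v=3: DROP (t<15-2); WM=15
i=10 t=19 v=5: → [13,26); WM=15
i=11 t=22 v=4: → [13,28); WM=22

[4,13)=6 [13,28)=5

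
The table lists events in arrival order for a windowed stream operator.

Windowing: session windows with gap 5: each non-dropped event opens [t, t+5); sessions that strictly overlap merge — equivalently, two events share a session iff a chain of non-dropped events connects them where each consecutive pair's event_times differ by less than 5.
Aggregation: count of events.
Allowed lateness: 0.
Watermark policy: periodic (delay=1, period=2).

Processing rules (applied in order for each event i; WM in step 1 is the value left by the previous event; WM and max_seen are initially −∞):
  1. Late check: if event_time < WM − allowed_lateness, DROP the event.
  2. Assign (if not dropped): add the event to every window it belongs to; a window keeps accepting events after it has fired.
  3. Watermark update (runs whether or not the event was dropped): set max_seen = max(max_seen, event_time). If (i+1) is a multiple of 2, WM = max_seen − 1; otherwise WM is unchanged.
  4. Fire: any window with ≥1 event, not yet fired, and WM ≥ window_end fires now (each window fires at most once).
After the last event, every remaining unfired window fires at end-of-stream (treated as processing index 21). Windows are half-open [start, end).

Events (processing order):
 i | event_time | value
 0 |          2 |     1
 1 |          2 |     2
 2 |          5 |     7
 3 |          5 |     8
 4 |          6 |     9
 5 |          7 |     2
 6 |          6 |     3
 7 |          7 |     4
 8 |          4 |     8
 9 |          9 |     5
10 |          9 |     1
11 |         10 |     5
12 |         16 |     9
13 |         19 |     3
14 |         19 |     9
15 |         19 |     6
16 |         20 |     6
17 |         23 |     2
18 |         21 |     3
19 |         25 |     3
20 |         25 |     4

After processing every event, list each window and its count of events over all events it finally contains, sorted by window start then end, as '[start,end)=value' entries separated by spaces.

[2,15)=11 [16,30)=8

i=0 t=2 v=1: → [2,7); WM=−∞
i=1 t=2 v=2: → [2,7); WM=1
i=2 t=5 v=7: → [2,10); WM=1
i=3 t=5 v=8: → [2,10); WM=4
i=4 t=6 v=9: → [2,11); WM=4
i=5 t=7 v=2: → [2,12); WM=6
i=6 t=6 v=3: → [2,12); WM=6
i=7 t=7 v=4: → [2,12); WM=6
i=8 t=4 v=8: DROP (t<6-0); WM=6
i=9 t=9 v=5: → [2,14); WM=8
i=10 t=9 v=1: → [2,14); WM=8
i=11 t=10 v=5: → [2,15); WM=9
i=12 t=16 v=9: → [16,21); WM=9
i=13 t=19 v=3: → [16,24); WM=18
i=14 t=19 v=9: → [16,24); WM=18
i=15 t=19 v=6: → [16,24); WM=18
i=16 t=20 v=6: → [16,25); WM=18
i=17 t=23 v=2: → [16,28); WM=22
i=18 t=21 v=3: DROP (t<22-0); WM=22
i=19 t=25 v=3: → [16,30); WM=24
i=20 t=25 v=4: → [16,30); WM=24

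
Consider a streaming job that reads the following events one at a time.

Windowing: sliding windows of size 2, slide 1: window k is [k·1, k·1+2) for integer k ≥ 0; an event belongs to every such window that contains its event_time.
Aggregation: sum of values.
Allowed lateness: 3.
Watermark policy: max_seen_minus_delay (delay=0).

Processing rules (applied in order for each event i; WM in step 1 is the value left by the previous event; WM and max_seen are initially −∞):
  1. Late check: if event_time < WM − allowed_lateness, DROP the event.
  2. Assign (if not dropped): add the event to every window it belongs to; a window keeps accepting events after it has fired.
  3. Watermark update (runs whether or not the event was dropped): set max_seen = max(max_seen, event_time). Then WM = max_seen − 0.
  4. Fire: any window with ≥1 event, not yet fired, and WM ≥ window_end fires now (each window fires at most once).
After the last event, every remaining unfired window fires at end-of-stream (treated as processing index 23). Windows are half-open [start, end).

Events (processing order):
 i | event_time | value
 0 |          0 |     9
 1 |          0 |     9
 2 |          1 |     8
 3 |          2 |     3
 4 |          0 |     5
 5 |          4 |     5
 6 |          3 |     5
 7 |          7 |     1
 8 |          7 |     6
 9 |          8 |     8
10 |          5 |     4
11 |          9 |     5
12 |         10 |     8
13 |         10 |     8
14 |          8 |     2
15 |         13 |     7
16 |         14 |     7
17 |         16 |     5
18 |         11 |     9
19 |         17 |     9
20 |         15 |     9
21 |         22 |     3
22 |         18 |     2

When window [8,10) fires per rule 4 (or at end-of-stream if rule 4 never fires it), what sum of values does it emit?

i=0 t=0 v=9: → [0,2); WM=0
i=1 t=0 v=9: → [0,2); WM=0
i=2 t=1 v=8: → [1,3),[0,2); WM=1
i=3 t=2 v=3: → [2,4),[1,3); WM=2; [0,2) fires=26
i=4 t=0 v=5: → [0,2); WM=2
i=5 t=4 v=5: → [4,6),[3,5); WM=4; [1,3) fires=11 [2,4) fires=3
i=6 t=3 v=5: → [3,5),[2,4); WM=4
i=7 t=7 v=1: → [7,9),[6,8); WM=7; [3,5) fires=10 [4,6) fires=5
i=8 t=7 v=6: → [7,9),[6,8); WM=7
i=9 t=8 v=8: → [8,10),[7,9); WM=8; [6,8) fires=7
i=10 t=5 v=4: → [5,7),[4,6); WM=8; [5,7) fires=4
i=11 t=9 v=5: → [9,11),[8,10); WM=9; [7,9) fires=15
i=12 t=10 v=8: → [10,12),[9,11); WM=10; [8,10) fires=13
i=13 t=10 v=8: → [10,12),[9,11); WM=10
i=14 t=8 v=2: → [8,10),[7,9); WM=10
i=15 t=13 v=7: → [13,15),[12,14); WM=13; [9,11) fires=21 [10,12) fires=16
i=16 t=14 v=7: → [14,16),[13,15); WM=14; [12,14) fires=7
i=17 t=16 v=5: → [16,18),[15,17); WM=16; [13,15) fires=14 [14,16) fires=7
i=18 t=11 v=9: DROP (t<16-3); WM=16
i=19 t=17 v=9: → [17,19),[16,18); WM=17; [15,17) fires=5
i=20 t=15 v=9: → [15,17),[14,16); WM=17
i=21 t=22 v=3: → [22,24),[21,23); WM=22; [16,18) fires=14 [17,19) fires=9
i=22 t=18 v=2: DROP (t<22-3); WM=22

13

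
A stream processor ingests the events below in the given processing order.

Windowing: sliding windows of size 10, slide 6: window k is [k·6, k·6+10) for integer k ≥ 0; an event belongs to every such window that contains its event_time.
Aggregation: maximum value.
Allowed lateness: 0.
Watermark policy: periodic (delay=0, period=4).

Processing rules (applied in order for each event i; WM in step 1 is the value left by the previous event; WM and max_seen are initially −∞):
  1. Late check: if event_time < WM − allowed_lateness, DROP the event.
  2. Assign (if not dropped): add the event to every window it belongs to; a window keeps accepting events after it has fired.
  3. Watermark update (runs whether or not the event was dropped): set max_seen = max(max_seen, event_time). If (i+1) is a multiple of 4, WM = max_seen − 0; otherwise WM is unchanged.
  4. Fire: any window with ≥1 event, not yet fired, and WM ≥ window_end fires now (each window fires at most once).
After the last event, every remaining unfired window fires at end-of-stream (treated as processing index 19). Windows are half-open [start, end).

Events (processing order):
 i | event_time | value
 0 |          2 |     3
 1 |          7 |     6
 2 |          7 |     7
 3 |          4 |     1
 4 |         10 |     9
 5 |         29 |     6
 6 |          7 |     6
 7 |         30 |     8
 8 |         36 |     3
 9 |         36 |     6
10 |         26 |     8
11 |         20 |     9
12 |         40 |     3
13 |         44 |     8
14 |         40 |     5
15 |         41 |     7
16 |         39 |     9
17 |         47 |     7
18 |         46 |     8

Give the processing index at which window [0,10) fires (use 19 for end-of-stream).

7

i=0 t=2 v=3: → [0,10); WM=−∞
i=1 t=7 v=6: → [6,16),[0,10); WM=−∞
i=2 t=7 v=7: → [6,16),[0,10); WM=−∞
i=3 t=4 v=1: → [0,10); WM=7
i=4 t=10 v=9: → [6,16); WM=7
i=5 t=29 v=6: → [24,34); WM=7
i=6 t=7 v=6: → [6,16),[0,10); WM=7
i=7 t=30 v=8: → [30,40),[24,34); WM=30; [0,10) fires=7 [6,16) fires=9
i=8 t=36 v=3: → [36,46),[30,40); WM=30
i=9 t=36 v=6: → [36,46),[30,40); WM=30
i=10 t=26 v=8: DROP (t<30-0); WM=30
i=11 t=20 v=9: DROP (t<30-0); WM=36; [24,34) fires=8
i=12 t=40 v=3: → [36,46); WM=36
i=13 t=44 v=8: → [42,52),[36,46); WM=36
i=14 t=40 v=5: → [36,46); WM=36
i=15 t=41 v=7: → [36,46); WM=44; [30,40) fires=8
i=16 t=39 v=9: DROP (t<44-0); WM=44
i=17 t=47 v=7: → [42,52); WM=44
i=18 t=46 v=8: → [42,52); WM=44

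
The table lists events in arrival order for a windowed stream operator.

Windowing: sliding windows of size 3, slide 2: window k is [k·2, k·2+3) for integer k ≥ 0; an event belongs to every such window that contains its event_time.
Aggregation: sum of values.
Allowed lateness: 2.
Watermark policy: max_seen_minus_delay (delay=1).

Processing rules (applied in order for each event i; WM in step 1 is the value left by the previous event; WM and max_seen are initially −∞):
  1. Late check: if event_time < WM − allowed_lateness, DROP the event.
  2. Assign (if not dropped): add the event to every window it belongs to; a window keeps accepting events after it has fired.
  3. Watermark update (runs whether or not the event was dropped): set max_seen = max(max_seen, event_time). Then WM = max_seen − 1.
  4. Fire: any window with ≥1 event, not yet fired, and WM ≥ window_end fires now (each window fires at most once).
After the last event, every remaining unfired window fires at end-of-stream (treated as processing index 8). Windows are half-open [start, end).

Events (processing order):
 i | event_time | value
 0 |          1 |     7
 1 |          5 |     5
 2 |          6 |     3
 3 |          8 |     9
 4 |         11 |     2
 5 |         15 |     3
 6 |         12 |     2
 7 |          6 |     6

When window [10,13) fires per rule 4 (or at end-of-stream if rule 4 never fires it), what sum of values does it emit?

i=0 t=1 v=7: → [0,3); WM=0
i=1 t=5 v=5: → [4,7); WM=4; [0,3) fires=7
i=2 t=6 v=3: → [6,9),[4,7); WM=5
i=3 t=8 v=9: → [8,11),[6,9); WM=7; [4,7) fires=8
i=4 t=11 v=2: → [10,13); WM=10; [6,9) fires=12
i=5 t=15 v=3: → [14,17); WM=14; [8,11) fires=9 [10,13) fires=2
i=6 t=12 v=2: → [12,15),[10,13); WM=14
i=7 t=6 v=6: DROP (t<14-2); WM=14

2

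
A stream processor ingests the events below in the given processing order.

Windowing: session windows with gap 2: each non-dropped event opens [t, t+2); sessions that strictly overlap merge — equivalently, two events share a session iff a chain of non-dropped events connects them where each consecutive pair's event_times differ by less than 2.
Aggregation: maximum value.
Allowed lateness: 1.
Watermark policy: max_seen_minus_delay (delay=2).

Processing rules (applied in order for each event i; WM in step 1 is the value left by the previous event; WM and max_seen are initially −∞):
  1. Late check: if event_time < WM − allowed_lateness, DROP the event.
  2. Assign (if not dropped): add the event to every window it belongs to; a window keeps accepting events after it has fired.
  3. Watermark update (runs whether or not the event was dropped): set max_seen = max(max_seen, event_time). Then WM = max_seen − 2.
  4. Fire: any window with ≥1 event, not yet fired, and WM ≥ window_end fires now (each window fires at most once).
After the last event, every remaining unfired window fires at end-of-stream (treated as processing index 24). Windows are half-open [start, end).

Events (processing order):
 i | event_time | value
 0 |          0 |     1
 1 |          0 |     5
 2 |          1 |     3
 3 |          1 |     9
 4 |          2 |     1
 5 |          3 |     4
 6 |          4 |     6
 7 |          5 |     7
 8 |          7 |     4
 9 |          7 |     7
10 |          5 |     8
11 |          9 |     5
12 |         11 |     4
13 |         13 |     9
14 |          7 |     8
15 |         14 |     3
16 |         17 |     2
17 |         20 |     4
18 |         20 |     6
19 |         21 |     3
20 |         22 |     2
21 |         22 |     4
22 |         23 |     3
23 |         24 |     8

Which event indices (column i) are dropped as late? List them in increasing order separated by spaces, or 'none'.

i=0 t=0 v=1: → [0,2); WM=-2
i=1 t=0 v=5: → [0,2); WM=-2
i=2 t=1 v=3: → [0,3); WM=-1
i=3 t=1 v=9: → [0,3); WM=-1
i=4 t=2 v=1: → [0,4); WM=0
i=5 t=3 v=4: → [0,5); WM=1
i=6 t=4 v=6: → [0,6); WM=2
i=7 t=5 v=7: → [0,7); WM=3
i=8 t=7 v=4: → [7,9); WM=5
i=9 t=7 v=7: → [7,9); WM=5
i=10 t=5 v=8: → [0,7); WM=5
i=11 t=9 v=5: → [9,11); WM=7
i=12 t=11 v=4: → [11,13); WM=9
i=13 t=13 v=9: → [13,15); WM=11
i=14 t=7 v=8: DROP (t<11-1); WM=11
i=15 t=14 v=3: → [13,16); WM=12
i=16 t=17 v=2: → [17,19); WM=15
i=17 t=20 v=4: → [20,22); WM=18
i=18 t=20 v=6: → [20,22); WM=18
i=19 t=21 v=3: → [20,23); WM=19
i=20 t=22 v=2: → [20,24); WM=20
i=21 t=22 v=4: → [20,24); WM=20
i=22 t=23 v=3: → [20,25); WM=21
i=23 t=24 v=8: → [20,26); WM=22

14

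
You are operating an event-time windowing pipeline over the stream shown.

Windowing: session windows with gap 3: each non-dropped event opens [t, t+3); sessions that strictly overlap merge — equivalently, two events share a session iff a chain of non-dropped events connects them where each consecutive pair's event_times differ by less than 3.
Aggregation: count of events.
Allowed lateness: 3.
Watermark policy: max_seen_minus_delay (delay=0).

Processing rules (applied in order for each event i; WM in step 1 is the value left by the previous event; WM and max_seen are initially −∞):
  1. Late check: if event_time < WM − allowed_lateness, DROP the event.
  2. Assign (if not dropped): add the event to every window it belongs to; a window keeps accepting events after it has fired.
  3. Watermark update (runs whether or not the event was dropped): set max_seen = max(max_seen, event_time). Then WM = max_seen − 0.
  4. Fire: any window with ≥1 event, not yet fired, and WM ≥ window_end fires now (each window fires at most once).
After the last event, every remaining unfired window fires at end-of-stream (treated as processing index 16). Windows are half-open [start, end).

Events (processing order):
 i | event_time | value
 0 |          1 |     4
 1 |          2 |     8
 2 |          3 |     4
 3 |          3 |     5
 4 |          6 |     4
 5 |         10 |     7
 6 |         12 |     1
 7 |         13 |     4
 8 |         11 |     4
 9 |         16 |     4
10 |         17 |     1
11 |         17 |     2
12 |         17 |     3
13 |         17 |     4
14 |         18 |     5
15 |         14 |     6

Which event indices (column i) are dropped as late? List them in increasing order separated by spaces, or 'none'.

i=0 t=1 v=4: → [1,4); WM=1
i=1 t=2 v=8: → [1,5); WM=2
i=2 t=3 v=4: → [1,6); WM=3
i=3 t=3 v=5: → [1,6); WM=3
i=4 t=6 v=4: → [6,9); WM=6
i=5 t=10 v=7: → [10,13); WM=10
i=6 t=12 v=1: → [10,15); WM=12
i=7 t=13 v=4: → [10,16); WM=13
i=8 t=11 v=4: → [10,16); WM=13
i=9 t=16 v=4: → [16,19); WM=16
i=10 t=17 v=1: → [16,20); WM=17
i=11 t=17 v=2: → [16,20); WM=17
i=12 t=17 v=3: → [16,20); WM=17
i=13 t=17 v=4: → [16,20); WM=17
i=14 t=18 v=5: → [16,21); WM=18
i=15 t=14 v=6: DROP (t<18-3); WM=18

15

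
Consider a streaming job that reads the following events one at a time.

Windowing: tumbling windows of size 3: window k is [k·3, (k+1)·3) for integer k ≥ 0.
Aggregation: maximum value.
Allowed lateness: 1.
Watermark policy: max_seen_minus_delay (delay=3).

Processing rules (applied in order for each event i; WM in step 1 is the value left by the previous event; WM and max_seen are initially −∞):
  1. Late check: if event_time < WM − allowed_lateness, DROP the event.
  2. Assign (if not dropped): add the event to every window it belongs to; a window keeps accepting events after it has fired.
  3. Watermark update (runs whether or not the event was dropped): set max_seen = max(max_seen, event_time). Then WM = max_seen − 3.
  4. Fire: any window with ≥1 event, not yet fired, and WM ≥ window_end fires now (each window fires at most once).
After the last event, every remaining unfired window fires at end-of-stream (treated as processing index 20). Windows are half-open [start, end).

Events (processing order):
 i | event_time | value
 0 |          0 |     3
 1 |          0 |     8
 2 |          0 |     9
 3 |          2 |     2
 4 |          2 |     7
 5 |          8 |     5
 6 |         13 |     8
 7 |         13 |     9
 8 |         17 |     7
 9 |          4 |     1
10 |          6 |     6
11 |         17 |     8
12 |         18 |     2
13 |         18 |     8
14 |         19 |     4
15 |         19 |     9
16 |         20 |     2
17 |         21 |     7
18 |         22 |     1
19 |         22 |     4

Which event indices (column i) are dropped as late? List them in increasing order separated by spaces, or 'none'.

9 10

i=0 t=0 v=3: → [0,3); WM=-3
i=1 t=0 v=8: → [0,3); WM=-3
i=2 t=0 v=9: → [0,3); WM=-3
i=3 t=2 v=2: → [0,3); WM=-1
i=4 t=2 v=7: → [0,3); WM=-1
i=5 t=8 v=5: → [6,9); WM=5; [0,3) fires=9
i=6 t=13 v=8: → [12,15); WM=10; [6,9) fires=5
i=7 t=13 v=9: → [12,15); WM=10
i=8 t=17 v=7: → [15,18); WM=14
i=9 t=4 v=1: DROP (t<14-1); WM=14
i=10 t=6 v=6: DROP (t<14-1); WM=14
i=11 t=17 v=8: → [15,18); WM=14
i=12 t=18 v=2: → [18,21); WM=15; [12,15) fires=9
i=13 t=18 v=8: → [18,21); WM=15
i=14 t=19 v=4: → [18,21); WM=16
i=15 t=19 v=9: → [18,21); WM=16
i=16 t=20 v=2: → [18,21); WM=17
i=17 t=21 v=7: → [21,24); WM=18; [15,18) fires=8
i=18 t=22 v=1: → [21,24); WM=19
i=19 t=22 v=4: → [21,24); WM=19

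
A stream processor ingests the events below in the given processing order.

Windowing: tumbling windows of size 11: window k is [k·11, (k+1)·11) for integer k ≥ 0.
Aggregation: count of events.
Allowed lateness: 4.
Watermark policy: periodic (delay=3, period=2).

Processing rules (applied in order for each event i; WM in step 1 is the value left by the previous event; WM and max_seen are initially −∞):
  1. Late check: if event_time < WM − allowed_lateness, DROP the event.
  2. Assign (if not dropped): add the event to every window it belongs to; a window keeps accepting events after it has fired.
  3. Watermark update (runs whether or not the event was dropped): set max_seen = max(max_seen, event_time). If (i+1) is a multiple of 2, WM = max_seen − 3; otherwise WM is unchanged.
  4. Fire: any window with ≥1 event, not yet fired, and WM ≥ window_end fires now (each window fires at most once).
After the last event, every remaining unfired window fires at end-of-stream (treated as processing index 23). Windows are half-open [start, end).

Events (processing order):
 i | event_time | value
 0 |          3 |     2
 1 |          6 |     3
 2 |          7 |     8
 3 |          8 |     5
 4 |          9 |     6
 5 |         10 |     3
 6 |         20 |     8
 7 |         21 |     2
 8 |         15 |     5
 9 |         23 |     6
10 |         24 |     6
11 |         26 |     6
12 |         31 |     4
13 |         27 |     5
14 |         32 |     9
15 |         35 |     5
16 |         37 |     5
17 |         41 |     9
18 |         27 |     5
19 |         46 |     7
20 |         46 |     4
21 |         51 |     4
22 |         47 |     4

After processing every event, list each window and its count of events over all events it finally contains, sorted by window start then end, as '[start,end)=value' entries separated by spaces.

[0,11)=6 [11,22)=3 [22,33)=6 [33,44)=3 [44,55)=4

i=0 t=3 v=2: → [0,11); WM=−∞
i=1 t=6 v=3: → [0,11); WM=3
i=2 t=7 v=8: → [0,11); WM=3
i=3 t=8 v=5: → [0,11); WM=5
i=4 t=9 v=6: → [0,11); WM=5
i=5 t=10 v=3: → [0,11); WM=7
i=6 t=20 v=8: → [11,22); WM=7
i=7 t=21 v=2: → [11,22); WM=18; [0,11) fires=6
i=8 t=15 v=5: → [11,22); WM=18
i=9 t=23 v=6: → [22,33); WM=20
i=10 t=24 v=6: → [22,33); WM=20
i=11 t=26 v=6: → [22,33); WM=23; [11,22) fires=3
i=12 t=31 v=4: → [22,33); WM=23
i=13 t=27 v=5: → [22,33); WM=28
i=14 t=32 v=9: → [22,33); WM=28
i=15 t=35 v=5: → [33,44); WM=32
i=16 t=37 v=5: → [33,44); WM=32
i=17 t=41 v=9: → [33,44); WM=38; [22,33) fires=6
i=18 t=27 v=5: DROP (t<38-4); WM=38
i=19 t=46 v=7: → [44,55); WM=43
i=20 t=46 v=4: → [44,55); WM=43
i=21 t=51 v=4: → [44,55); WM=48; [33,44) fires=3
i=22 t=47 v=4: → [44,55); WM=48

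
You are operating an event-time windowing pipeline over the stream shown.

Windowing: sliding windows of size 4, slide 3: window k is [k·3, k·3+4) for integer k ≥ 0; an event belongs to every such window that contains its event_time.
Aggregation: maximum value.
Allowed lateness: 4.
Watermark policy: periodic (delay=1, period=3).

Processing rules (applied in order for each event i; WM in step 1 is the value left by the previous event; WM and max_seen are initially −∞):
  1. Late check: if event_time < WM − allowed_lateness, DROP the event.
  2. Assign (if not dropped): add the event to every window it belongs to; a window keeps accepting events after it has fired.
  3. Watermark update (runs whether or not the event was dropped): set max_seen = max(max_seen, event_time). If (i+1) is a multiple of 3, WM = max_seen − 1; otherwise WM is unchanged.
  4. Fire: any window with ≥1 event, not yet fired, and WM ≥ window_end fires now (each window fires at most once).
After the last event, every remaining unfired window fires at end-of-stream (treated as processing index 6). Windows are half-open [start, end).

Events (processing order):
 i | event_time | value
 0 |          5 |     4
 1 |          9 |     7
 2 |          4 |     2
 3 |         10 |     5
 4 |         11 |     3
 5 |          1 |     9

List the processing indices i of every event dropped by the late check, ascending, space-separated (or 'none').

5

i=0 t=5 v=4: → [3,7); WM=−∞
i=1 t=9 v=7: → [9,13),[6,10); WM=−∞
i=2 t=4 v=2: → [3,7); WM=8; [3,7) fires=4
i=3 t=10 v=5: → [9,13); WM=8
i=4 t=11 v=3: → [9,13); WM=8
i=5 t=1 v=9: DROP (t<8-4); WM=10; [6,10) fires=7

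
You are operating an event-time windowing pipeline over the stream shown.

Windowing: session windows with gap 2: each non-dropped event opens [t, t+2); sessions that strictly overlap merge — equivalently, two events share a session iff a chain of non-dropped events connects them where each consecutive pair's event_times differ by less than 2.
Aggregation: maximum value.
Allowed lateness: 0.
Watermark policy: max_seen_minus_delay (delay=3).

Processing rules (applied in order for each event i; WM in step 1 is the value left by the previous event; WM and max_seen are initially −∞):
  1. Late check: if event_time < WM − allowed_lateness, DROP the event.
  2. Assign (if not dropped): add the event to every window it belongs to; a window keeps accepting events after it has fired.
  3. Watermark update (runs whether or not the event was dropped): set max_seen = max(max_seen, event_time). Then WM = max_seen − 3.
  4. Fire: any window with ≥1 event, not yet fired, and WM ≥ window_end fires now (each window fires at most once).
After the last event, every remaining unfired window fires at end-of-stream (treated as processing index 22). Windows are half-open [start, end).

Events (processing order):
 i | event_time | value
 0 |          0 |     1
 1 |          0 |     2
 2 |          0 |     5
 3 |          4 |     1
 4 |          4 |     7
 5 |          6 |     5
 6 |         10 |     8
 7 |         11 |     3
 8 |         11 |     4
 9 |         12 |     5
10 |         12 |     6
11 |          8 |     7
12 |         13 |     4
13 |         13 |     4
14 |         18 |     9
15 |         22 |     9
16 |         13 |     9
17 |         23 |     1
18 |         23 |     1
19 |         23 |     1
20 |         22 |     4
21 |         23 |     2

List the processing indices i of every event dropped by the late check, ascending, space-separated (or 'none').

i=0 t=0 v=1: → [0,2); WM=-3
i=1 t=0 v=2: → [0,2); WM=-3
i=2 t=0 v=5: → [0,2); WM=-3
i=3 t=4 v=1: → [4,6); WM=1
i=4 t=4 v=7: → [4,6); WM=1
i=5 t=6 v=5: → [6,8); WM=3
i=6 t=10 v=8: → [10,12); WM=7
i=7 t=11 v=3: → [10,13); WM=8
i=8 t=11 v=4: → [10,13); WM=8
i=9 t=12 v=5: → [10,14); WM=9
i=10 t=12 v=6: → [10,14); WM=9
i=11 t=8 v=7: DROP (t<9-0); WM=9
i=12 t=13 v=4: → [10,15); WM=10
i=13 t=13 v=4: → [10,15); WM=10
i=14 t=18 v=9: → [18,20); WM=15
i=15 t=22 v=9: → [22,24); WM=19
i=16 t=13 v=9: DROP (t<19-0); WM=19
i=17 t=23 v=1: → [22,25); WM=20
i=18 t=23 v=1: → [22,25); WM=20
i=19 t=23 v=1: → [22,25); WM=20
i=20 t=22 v=4: → [22,25); WM=20
i=21 t=23 v=2: → [22,25); WM=20

11 16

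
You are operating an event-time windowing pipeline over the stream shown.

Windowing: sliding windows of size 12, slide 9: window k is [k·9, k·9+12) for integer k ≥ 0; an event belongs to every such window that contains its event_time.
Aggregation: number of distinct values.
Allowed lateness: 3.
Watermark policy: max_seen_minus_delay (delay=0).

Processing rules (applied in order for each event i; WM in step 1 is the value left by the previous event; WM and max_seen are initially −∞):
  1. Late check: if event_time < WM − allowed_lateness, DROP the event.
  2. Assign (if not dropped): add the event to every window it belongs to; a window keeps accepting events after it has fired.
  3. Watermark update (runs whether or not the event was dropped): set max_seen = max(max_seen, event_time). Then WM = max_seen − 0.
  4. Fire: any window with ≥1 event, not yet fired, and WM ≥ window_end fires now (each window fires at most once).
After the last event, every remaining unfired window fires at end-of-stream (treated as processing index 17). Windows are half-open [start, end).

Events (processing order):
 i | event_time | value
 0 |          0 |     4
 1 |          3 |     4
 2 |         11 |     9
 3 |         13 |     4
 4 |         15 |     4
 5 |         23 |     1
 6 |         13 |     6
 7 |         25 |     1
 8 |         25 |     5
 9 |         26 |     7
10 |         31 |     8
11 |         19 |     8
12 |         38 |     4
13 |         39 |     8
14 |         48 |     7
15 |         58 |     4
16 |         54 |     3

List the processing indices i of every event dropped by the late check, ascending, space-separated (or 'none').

6 11 16

i=0 t=0 v=4: → [0,12); WM=0
i=1 t=3 v=4: → [0,12); WM=3
i=2 t=11 v=9: → [9,21),[0,12); WM=11
i=3 t=13 v=4: → [9,21); WM=13; [0,12) fires=2
i=4 t=15 v=4: → [9,21); WM=15
i=5 t=23 v=1: → [18,30); WM=23; [9,21) fires=2
i=6 t=13 v=6: DROP (t<23-3); WM=23
i=7 t=25 v=1: → [18,30); WM=25
i=8 t=25 v=5: → [18,30); WM=25
i=9 t=26 v=7: → [18,30); WM=26
i=10 t=31 v=8: → [27,39); WM=31; [18,30) fires=3
i=11 t=19 v=8: DROP (t<31-3); WM=31
i=12 t=38 v=4: → [36,48),[27,39); WM=38
i=13 t=39 v=8: → [36,48); WM=39; [27,39) fires=2
i=14 t=48 v=7: → [45,57); WM=48; [36,48) fires=2
i=15 t=58 v=4: → [54,66); WM=58; [45,57) fires=1
i=16 t=54 v=3: DROP (t<58-3); WM=58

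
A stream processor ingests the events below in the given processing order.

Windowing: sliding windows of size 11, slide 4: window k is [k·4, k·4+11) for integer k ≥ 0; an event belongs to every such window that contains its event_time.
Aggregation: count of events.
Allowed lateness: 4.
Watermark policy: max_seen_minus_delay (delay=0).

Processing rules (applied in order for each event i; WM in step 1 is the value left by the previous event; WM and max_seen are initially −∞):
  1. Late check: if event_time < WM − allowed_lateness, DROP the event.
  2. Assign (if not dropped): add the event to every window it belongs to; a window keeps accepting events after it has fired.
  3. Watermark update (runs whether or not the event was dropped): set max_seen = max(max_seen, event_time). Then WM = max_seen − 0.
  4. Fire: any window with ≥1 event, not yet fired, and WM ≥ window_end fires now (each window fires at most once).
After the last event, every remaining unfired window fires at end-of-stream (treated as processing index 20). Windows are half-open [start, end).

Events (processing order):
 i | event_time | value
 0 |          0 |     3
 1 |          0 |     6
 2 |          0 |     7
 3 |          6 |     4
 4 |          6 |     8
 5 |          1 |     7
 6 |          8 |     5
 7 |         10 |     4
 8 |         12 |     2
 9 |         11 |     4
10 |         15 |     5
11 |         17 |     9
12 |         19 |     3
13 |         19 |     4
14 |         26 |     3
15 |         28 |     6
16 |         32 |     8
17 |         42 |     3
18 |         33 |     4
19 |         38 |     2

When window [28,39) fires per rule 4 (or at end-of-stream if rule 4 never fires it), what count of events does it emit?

i=0 t=0 v=3: → [0,11); WM=0
i=1 t=0 v=6: → [0,11); WM=0
i=2 t=0 v=7: → [0,11); WM=0
i=3 t=6 v=4: → [4,15),[0,11); WM=6
i=4 t=6 v=8: → [4,15),[0,11); WM=6
i=5 t=1 v=7: DROP (t<6-4); WM=6
i=6 t=8 v=5: → [8,19),[4,15),[0,11); WM=8
i=7 t=10 v=4: → [8,19),[4,15),[0,11); WM=10
i=8 t=12 v=2: → [12,23),[8,19),[4,15); WM=12; [0,11) fires=7
i=9 t=11 v=4: → [8,19),[4,15); WM=12
i=10 t=15 v=5: → [12,23),[8,19); WM=15; [4,15) fires=6
i=11 t=17 v=9: → [16,27),[12,23),[8,19); WM=17
i=12 t=19 v=3: → [16,27),[12,23); WM=19; [8,19) fires=6
i=13 t=19 v=4: → [16,27),[12,23); WM=19
i=14 t=26 v=3: → [24,35),[20,31),[16,27); WM=26; [12,23) fires=5
i=15 t=28 v=6: → [28,39),[24,35),[20,31); WM=28; [16,27) fires=4
i=16 t=32 v=8: → [32,43),[28,39),[24,35); WM=32; [20,31) fires=2
i=17 t=42 v=3: → [40,51),[36,47),[32,43); WM=42; [24,35) fires=3 [28,39) fires=2
i=18 t=33 v=4: DROP (t<42-4); WM=42
i=19 t=38 v=2: → [36,47),[32,43),[28,39); WM=42

2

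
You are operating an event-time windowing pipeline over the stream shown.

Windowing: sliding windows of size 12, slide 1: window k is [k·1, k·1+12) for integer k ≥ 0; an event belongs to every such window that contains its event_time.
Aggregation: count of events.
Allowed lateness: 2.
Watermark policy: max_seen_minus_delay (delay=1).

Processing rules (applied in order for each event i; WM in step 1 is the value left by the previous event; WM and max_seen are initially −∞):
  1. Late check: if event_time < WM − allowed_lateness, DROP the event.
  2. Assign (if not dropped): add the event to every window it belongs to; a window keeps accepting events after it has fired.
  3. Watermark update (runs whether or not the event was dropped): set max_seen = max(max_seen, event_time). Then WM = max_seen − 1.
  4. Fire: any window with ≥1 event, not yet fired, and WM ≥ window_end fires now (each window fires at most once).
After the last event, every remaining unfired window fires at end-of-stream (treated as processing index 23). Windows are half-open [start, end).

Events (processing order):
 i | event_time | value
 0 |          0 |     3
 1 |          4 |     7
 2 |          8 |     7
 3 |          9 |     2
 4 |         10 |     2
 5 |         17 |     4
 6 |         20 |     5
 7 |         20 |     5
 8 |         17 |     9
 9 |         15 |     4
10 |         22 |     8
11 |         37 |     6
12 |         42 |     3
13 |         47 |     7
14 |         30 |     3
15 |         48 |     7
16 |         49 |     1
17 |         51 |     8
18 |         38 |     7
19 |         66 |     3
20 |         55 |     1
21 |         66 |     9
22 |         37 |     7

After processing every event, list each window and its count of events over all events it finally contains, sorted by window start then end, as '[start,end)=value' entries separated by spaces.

i=0 t=0 v=3: → [0,12); WM=-1
i=1 t=4 v=7: → [4,16),[3,15),[2,14),[1,13),[0,12); WM=3
i=2 t=8 v=7: → [8,20),[7,19),[6,18),[5,17),[4,16),[3,15),[2,14),[1,13),[0,12); WM=7
i=3 t=9 v=2: → [9,21),[8,20),[7,19),[6,18),[5,17),[4,16),[3,15),[2,14),[1,13),[0,12); WM=8
i=4 t=10 v=2: → [10,22),[9,21),[8,20),[7,19),[6,18),[5,17),[4,16),[3,15),[2,14),[1,13),[0,12); WM=9
i=5 t=17 v=4: → [17,29),[16,28),[15,27),[14,26),[13,25),[12,24),[11,23),[10,22),[9,21),[8,20),[7,19),[6,18); WM=16; [0,12) fires=5 [1,13) fires=4 [2,14) fires=4 [3,15) fires=4 [4,16) fires=4
i=6 t=20 v=5: → [20,32),[19,31),[18,30),[17,29),[16,28),[15,27),[14,26),[13,25),[12,24),[11,23),[10,22),[9,21); WM=19; [5,17) fires=3 [6,18) fires=4 [7,19) fires=4
i=7 t=20 v=5: → [20,32),[19,31),[18,30),[17,29),[16,28),[15,27),[14,26),[13,25),[12,24),[11,23),[10,22),[9,21); WM=19
i=8 t=17 v=9: → [17,29),[16,28),[15,27),[14,26),[13,25),[12,24),[11,23),[10,22),[9,21),[8,20),[7,19),[6,18); WM=19
i=9 t=15 v=4: DROP (t<19-2); WM=19
i=10 t=22 v=8: → [22,34),[21,33),[20,32),[19,31),[18,30),[17,29),[16,28),[15,27),[14,26),[13,25),[12,24),[11,23); WM=21; [8,20) fires=5 [9,21) fires=6
i=11 t=37 v=6: → [37,49),[36,48),[35,47),[34,46),[33,45),[32,44),[31,43),[30,42),[29,41),[28,40),[27,39),[26,38); WM=36; [10,22) fires=5 [11,23) fires=5 [12,24) fires=5 [13,25) fires=5 [14,26) fires=5 [15,27) fires=5 [16,28) fires=5 [17,29) fires=5 [18,30) fires=3 [19,31) fires=3 [20,32) fires=3 [21,33) fires=1 [22,34) fires=1
i=12 t=42 v=3: → [42,54),[41,53),[40,52),[39,51),[38,50),[37,49),[36,48),[35,47),[34,46),[33,45),[32,44),[31,43); WM=41; [26,38) fires=1 [27,39) fires=1 [28,40) fires=1 [29,41) fires=1
i=13 t=47 v=7: → [47,59),[46,58),[45,57),[44,56),[43,55),[42,54),[41,53),[40,52),[39,51),[38,50),[37,49),[36,48); WM=46; [30,42) fires=1 [31,43) fires=2 [32,44) fires=2 [33,45) fires=2 [34,46) fires=2
i=14 t=30 v=3: DROP (t<46-2); WM=46
i=15 t=48 v=7: → [48,60),[47,59),[46,58),[45,57),[44,56),[43,55),[42,54),[41,53),[40,52),[39,51),[38,50),[37,49); WM=47; [35,47) fires=2
i=16 t=49 v=1: → [49,61),[48,60),[47,59),[46,58),[45,57),[44,56),[43,55),[42,54),[41,53),[40,52),[39,51),[38,50); WM=48; [36,48) fires=3
i=17 t=51 v=8: → [51,63),[50,62),[49,61),[48,60),[47,59),[46,58),[45,57),[44,56),[43,55),[42,54),[41,53),[40,52); WM=50; [37,49) fires=4 [38,50) fires=4
i=18 t=38 v=7: DROP (t<50-2); WM=50
i=19 t=66 v=3: → [66,78),[65,77),[64,76),[63,75),[62,74),[61,73),[60,72),[59,71),[58,70),[57,69),[56,68),[55,67); WM=65; [39,51) fires=4 [40,52) fires=5 [41,53) fires=5 [42,54) fires=5 [43,55) fires=4 [44,56) fires=4 [45,57) fires=4 [46,58) fires=4 [47,59) fires=4 [48,60) fires=3 [49,61) fires=2 [50,62) fires=1 [51,63) fires=1
i=20 t=55 v=1: DROP (t<65-2); WM=65
i=21 t=66 v=9: → [66,78),[65,77),[64,76),[63,75),[62,74),[61,73),[60,72),[59,71),[58,70),[57,69),[56,68),[55,67); WM=65
i=22 t=37 v=7: DROP (t<65-2); WM=65

[0,12)=5 [1,13)=4 [2,14)=4 [3,15)=4 [4,16)=4 [5,17)=3 [6,18)=5 [7,19)=5 [8,20)=5 [9,21)=6 [10,22)=5 [11,23)=5 [12,24)=5 [13,25)=5 [14,26)=5 [15,27)=5 [16,28)=5 [17,29)=5 [18,30)=3 [19,31)=3 [20,32)=3 [21,33)=1 [22,34)=1 [26,38)=1 [27,39)=1 [28,40)=1 [29,41)=1 [30,42)=1 [31,43)=2 [32,44)=2 [33,45)=2 [34,46)=2 [35,47)=2 [36,48)=3 [37,49)=4 [38,50)=4 [39,51)=4 [40,52)=5 [41,53)=5 [42,54)=5 [43,55)=4 [44,56)=4 [45,57)=4 [46,58)=4 [47,59)=4 [48,60)=3 [49,61)=2 [50,62)=1 [51,63)=1 [55,67)=2 [56,68)=2 [57,69)=2 [58,70)=2 [59,71)=2 [60,72)=2 [61,73)=2 [62,74)=2 [63,75)=2 [64,76)=2 [65,77)=2 [66,78)=2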